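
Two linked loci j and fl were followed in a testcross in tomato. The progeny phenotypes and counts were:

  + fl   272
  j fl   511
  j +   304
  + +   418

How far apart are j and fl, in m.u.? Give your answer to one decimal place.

The two most frequent classes, + + (418) and j fl (511), are the parental types, so the F1 was + + / j fl.
The recombinant classes are + fl and j +: 272 + 304 = 576.
Recombination frequency = 576/1505 = 0.3827 ≈ 38.3%, i.e. 38.3 m.u.

38.3 m.u.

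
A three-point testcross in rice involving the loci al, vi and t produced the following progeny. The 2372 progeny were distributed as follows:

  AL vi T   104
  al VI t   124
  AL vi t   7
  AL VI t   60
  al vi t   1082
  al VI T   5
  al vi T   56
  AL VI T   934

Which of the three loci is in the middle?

The two most frequent reciprocal classes, AL VI T and al vi t, are the parental types, so the F1 was AL VI T / al vi t.
The two rarest classes, al VI T and AL vi t, are the double crossovers. Comparing them with the parentals, only the al allele has switched, so al is the middle locus and the order is t – al – vi.

al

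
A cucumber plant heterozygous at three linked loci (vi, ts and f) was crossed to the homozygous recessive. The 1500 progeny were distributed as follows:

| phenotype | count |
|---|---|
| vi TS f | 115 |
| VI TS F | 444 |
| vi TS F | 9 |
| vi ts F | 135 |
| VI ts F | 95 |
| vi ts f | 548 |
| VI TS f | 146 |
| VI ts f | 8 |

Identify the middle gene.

vi

The two most frequent reciprocal classes, VI TS F and vi ts f, are the parental types, so the F1 was VI TS F / vi ts f.
The two rarest classes, vi TS F and VI ts f, are the double crossovers. Comparing them with the parentals, only the vi allele has switched, so vi is the middle locus and the order is ts – vi – f.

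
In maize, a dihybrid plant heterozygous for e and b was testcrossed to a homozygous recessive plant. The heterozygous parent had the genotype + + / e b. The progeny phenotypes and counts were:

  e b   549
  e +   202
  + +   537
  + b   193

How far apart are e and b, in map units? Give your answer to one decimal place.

The recombinant classes are + b and e +: 193 + 202 = 395.
Recombination frequency = 395/1481 = 0.2667 ≈ 26.7%, i.e. 26.7 map units.

26.7 map units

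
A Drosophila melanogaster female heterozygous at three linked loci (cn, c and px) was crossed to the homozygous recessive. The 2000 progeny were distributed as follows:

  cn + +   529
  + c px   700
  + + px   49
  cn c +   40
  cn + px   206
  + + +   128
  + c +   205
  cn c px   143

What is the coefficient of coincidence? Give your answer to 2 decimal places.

0.99

The two most frequent reciprocal classes, cn + + and + c px, are the parental types, so the F1 was cn + + / + c px.
The two rarest classes, cn c + and + + px, are the double crossovers. Comparing them with the parentals, only the c allele has switched, so c is the middle locus and the order is px – c – cn.
px–c: (411 + 89)/2000 = 0.2500; c–cn: (271 + 89)/2000 = 0.1800.
Expected DCO frequency = 0.2500 × 0.1800 ≈ 0.04500; observed = 89/2000 ≈ 0.04450.
Coefficient of coincidence = 0.04450/0.04500 ≈ 0.99.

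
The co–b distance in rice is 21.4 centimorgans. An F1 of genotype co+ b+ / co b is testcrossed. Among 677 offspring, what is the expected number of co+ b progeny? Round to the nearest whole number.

A map distance of 21.4 centimorgans corresponds to a recombination frequency of 0.214.
The F1 is co+ b+ / co b, so co+ b is a recombinant gamete class with expected frequency r/2 = 0.214/2 = 0.1070.
Expected number = 0.1070 × 677 = 72.44 ≈ 72.

72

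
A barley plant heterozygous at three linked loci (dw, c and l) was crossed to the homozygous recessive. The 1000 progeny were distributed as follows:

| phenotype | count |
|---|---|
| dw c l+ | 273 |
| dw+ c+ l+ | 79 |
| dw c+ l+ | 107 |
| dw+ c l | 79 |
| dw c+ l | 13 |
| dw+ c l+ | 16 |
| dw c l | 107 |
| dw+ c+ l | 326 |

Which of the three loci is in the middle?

dw

The two most frequent reciprocal classes, dw+ c+ l and dw c l+, are the parental types, so the F1 was dw+ c+ l / dw c l+.
The two rarest classes, dw c+ l and dw+ c l+, are the double crossovers. Comparing them with the parentals, only the dw allele has switched, so dw is the middle locus and the order is l – dw – c.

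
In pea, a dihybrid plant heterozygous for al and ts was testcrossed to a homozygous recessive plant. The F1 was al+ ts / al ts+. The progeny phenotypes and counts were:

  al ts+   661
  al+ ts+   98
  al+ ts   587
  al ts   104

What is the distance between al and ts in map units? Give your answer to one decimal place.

13.9 map units

The recombinant classes are al+ ts+ and al ts: 98 + 104 = 202.
Recombination frequency = 202/1450 = 0.1393 ≈ 13.9%, i.e. 13.9 map units.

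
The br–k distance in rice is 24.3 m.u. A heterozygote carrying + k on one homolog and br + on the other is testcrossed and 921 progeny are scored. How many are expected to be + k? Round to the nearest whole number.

A map distance of 24.3 m.u. corresponds to a recombination frequency of 0.243.
The F1 is + k / br +, so + k is a parental gamete class with expected frequency (1 − r)/2 = 0.757/2 = 0.3785.
Expected number = 0.3785 × 921 = 348.60 ≈ 349.

349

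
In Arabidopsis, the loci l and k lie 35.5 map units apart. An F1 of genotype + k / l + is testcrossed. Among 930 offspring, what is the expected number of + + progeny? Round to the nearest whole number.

165

A map distance of 35.5 map units corresponds to a recombination frequency of 0.355.
The F1 is + k / l +, so + + is a recombinant gamete class with expected frequency r/2 = 0.355/2 = 0.1775.
Expected number = 0.1775 × 930 = 165.07 ≈ 165.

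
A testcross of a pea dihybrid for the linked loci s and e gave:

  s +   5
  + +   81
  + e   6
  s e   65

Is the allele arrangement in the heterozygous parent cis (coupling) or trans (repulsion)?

The two most frequent classes are + + (81) and s e (65); these are the parental (non-recombinant) types.
So the F1 carried + + on one chromosome and s e on the other — the recessive alleles are on the same chromosome (cis / coupling).

cis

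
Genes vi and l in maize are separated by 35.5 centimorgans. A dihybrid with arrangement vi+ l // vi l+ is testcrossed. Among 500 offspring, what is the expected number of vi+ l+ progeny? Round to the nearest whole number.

89

A map distance of 35.5 centimorgans corresponds to a recombination frequency of 0.355.
The F1 is vi+ l / vi l+, so vi+ l+ is a recombinant gamete class with expected frequency r/2 = 0.355/2 = 0.1775.
Expected number = 0.1775 × 500 = 88.75 ≈ 89.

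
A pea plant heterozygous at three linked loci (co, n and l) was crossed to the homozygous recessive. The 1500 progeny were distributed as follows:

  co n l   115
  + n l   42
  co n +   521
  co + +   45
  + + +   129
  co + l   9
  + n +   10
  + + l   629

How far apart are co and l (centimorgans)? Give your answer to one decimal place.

The two most frequent reciprocal classes, + + l and co n +, are the parental types, so the F1 was + + l / co n +.
The two rarest classes, co + l and + n +, are the double crossovers. Comparing them with the parentals, only the co allele has switched, so co is the middle locus and the order is l – co – n.
Crossovers in the l–co interval produce the single-crossover classes + + + and co n l (129 + 115 = 244) plus the double crossovers (19).
RF(l–co) = (244 + 19) / 1500 = 263/1500 = 0.1753 → 17.5 centimorgans.

17.5 centimorgans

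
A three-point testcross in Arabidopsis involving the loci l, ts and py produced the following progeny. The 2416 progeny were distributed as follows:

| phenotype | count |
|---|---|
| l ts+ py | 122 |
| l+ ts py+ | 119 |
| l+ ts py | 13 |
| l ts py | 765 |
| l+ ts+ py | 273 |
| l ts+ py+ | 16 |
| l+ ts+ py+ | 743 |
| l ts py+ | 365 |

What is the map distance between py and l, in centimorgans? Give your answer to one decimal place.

27.6 centimorgans

The two most frequent reciprocal classes, l ts py and l+ ts+ py+, are the parental types, so the F1 was l ts py / l+ ts+ py+.
The two rarest classes, l+ ts py and l ts+ py+, are the double crossovers. Comparing them with the parentals, only the l allele has switched, so l is the middle locus and the order is py – l – ts.
Crossovers in the py–l interval produce the single-crossover classes l ts py+ and l+ ts+ py (365 + 273 = 638) plus the double crossovers (29).
RF(py–l) = (638 + 29) / 2416 = 667/2416 = 0.2761 → 27.6 centimorgans.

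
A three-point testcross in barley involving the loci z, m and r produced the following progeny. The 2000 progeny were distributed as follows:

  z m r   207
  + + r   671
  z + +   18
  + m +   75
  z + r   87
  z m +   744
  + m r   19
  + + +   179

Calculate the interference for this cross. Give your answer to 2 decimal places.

0.12

The two most frequent reciprocal classes, + + r and z m +, are the parental types, so the F1 was + + r / z m +.
The two rarest classes, + m r and z + +, are the double crossovers. Comparing them with the parentals, only the m allele has switched, so m is the middle locus and the order is z – m – r.
z–m: (162 + 37)/2000 = 0.0995; m–r: (386 + 37)/2000 = 0.2115.
Expected DCO frequency = 0.0995 × 0.2115 ≈ 0.02104; observed = 37/2000 ≈ 0.01850.
Coefficient of coincidence = 0.01850/0.02104 ≈ 0.88; interference = 1 − 0.88 = 0.12.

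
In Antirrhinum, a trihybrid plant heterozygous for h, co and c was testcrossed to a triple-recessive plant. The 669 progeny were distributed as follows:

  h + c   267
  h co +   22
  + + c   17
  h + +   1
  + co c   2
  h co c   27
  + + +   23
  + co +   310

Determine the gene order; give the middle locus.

c

The two most frequent reciprocal classes, h + c and + co +, are the parental types, so the F1 was h + c / + co +.
The two rarest classes, h + + and + co c, are the double crossovers. Comparing them with the parentals, only the c allele has switched, so c is the middle locus and the order is co – c – h.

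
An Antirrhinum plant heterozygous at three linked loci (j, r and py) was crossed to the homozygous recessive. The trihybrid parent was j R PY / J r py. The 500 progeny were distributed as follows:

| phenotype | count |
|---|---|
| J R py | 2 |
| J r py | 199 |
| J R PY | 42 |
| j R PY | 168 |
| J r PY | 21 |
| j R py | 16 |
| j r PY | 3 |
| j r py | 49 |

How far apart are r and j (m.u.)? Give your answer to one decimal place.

The two rarest classes, j r PY and J R py, are the double crossovers. Comparing them with the parentals, only the r allele has switched, so r is the middle locus and the order is py – r – j.
Crossovers in the r–j interval produce the single-crossover classes J R PY and j r py (42 + 49 = 91) plus the double crossovers (5).
RF(r–j) = (91 + 5) / 500 = 96/500 = 0.1920 → 19.2 m.u.

19.2 m.u.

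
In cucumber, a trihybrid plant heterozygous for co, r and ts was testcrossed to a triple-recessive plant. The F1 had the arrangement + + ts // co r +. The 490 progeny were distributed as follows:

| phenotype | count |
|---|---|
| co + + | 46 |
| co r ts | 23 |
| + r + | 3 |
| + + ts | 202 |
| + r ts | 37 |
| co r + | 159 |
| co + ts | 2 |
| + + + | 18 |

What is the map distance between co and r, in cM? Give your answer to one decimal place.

The two rarest classes, co + ts and + r +, are the double crossovers. Comparing them with the parentals, only the co allele has switched, so co is the middle locus and the order is r – co – ts.
Crossovers in the r–co interval produce the single-crossover classes + r ts and co + + (37 + 46 = 83) plus the double crossovers (5).
RF(r–co) = (83 + 5) / 490 = 88/490 = 0.1796 → 18.0 cM.

18.0 cM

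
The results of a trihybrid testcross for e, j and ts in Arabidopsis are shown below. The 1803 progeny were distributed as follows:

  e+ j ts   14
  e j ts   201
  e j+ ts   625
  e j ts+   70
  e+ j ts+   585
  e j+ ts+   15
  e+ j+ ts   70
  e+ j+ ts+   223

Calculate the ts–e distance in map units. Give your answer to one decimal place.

The two most frequent reciprocal classes, e+ j ts+ and e j+ ts, are the parental types, so the F1 was e+ j ts+ / e j+ ts.
The two rarest classes, e+ j ts and e j+ ts+, are the double crossovers. Comparing them with the parentals, only the ts allele has switched, so ts is the middle locus and the order is e – ts – j.
Crossovers in the e–ts interval produce the single-crossover classes e j ts+ and e+ j+ ts (70 + 70 = 140) plus the double crossovers (29).
RF(e–ts) = (140 + 29) / 1803 = 169/1803 = 0.0937 → 9.4 map units.

9.4 map units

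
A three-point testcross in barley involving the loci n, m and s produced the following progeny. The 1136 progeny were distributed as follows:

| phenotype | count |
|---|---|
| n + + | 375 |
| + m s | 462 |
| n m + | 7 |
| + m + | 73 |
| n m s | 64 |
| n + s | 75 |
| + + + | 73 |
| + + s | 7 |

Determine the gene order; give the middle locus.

The two most frequent reciprocal classes, n + + and + m s, are the parental types, so the F1 was n + + / + m s.
The two rarest classes, n m + and + + s, are the double crossovers. Comparing them with the parentals, only the m allele has switched, so m is the middle locus and the order is s – m – n.

m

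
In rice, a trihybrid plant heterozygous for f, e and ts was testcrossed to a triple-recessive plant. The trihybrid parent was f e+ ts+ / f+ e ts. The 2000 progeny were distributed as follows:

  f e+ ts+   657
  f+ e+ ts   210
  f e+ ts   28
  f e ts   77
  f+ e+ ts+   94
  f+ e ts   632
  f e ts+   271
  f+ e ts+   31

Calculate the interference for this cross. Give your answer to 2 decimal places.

The two rarest classes, f e+ ts and f+ e ts+, are the double crossovers. Comparing them with the parentals, only the ts allele has switched, so ts is the middle locus and the order is f – ts – e.
f–ts: (171 + 59)/2000 = 0.1150; ts–e: (481 + 59)/2000 = 0.2700.
Expected DCO frequency = 0.1150 × 0.2700 ≈ 0.03105; observed = 59/2000 ≈ 0.02950.
Coefficient of coincidence = 0.02950/0.03105 ≈ 0.95; interference = 1 − 0.95 = 0.05.

0.05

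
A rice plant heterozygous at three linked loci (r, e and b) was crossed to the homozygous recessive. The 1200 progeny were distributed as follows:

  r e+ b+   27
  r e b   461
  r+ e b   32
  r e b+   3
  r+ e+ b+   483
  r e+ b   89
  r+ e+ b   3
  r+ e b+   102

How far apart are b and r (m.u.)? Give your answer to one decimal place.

5.4 m.u.

The two most frequent reciprocal classes, r e b and r+ e+ b+, are the parental types, so the F1 was r e b / r+ e+ b+.
The two rarest classes, r e b+ and r+ e+ b, are the double crossovers. Comparing them with the parentals, only the b allele has switched, so b is the middle locus and the order is e – b – r.
Crossovers in the b–r interval produce the single-crossover classes r+ e b and r e+ b+ (32 + 27 = 59) plus the double crossovers (6).
RF(b–r) = (59 + 6) / 1200 = 65/1200 = 0.0542 → 5.4 m.u.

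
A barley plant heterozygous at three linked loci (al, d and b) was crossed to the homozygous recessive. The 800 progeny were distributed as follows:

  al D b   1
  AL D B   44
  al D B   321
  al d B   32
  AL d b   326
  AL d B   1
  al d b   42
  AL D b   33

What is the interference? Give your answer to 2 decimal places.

The two most frequent reciprocal classes, al D B and AL d b, are the parental types, so the F1 was al D B / AL d b.
The two rarest classes, al D b and AL d B, are the double crossovers. Comparing them with the parentals, only the b allele has switched, so b is the middle locus and the order is d – b – al.
d–b: (65 + 2)/800 = 0.0838; b–al: (86 + 2)/800 = 0.1100.
Expected DCO frequency = 0.0838 × 0.1100 ≈ 0.00922; observed = 2/800 ≈ 0.00250.
Coefficient of coincidence = 0.00250/0.00922 ≈ 0.27; interference = 1 − 0.27 = 0.73.

0.73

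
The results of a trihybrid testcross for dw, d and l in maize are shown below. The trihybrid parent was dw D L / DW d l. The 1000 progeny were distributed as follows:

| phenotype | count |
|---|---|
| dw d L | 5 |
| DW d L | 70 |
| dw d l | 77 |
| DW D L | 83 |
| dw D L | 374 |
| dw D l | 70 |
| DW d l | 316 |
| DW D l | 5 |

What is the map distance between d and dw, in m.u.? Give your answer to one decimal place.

17.0 m.u.

The two rarest classes, dw d L and DW D l, are the double crossovers. Comparing them with the parentals, only the d allele has switched, so d is the middle locus and the order is dw – d – l.
Crossovers in the dw–d interval produce the single-crossover classes DW D L and dw d l (83 + 77 = 160) plus the double crossovers (10).
RF(dw–d) = (160 + 10) / 1000 = 170/1000 = 0.1700 → 17.0 m.u.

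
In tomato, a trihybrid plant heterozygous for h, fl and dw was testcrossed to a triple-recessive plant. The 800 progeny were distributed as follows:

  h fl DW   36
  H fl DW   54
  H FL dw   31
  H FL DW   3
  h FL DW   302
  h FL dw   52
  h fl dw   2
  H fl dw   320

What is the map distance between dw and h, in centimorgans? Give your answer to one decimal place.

The two most frequent reciprocal classes, H fl dw and h FL DW, are the parental types, so the F1 was H fl dw / h FL DW.
The two rarest classes, h fl dw and H FL DW, are the double crossovers. Comparing them with the parentals, only the h allele has switched, so h is the middle locus and the order is dw – h – fl.
Crossovers in the dw–h interval produce the single-crossover classes H fl DW and h FL dw (54 + 52 = 106) plus the double crossovers (5).
RF(dw–h) = (106 + 5) / 800 = 111/800 = 0.1388 → 13.9 centimorgans.

13.9 centimorgans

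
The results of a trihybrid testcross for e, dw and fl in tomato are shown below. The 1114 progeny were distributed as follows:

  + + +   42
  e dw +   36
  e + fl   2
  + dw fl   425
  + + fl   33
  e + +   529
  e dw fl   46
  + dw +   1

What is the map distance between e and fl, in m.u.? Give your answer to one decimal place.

8.2 m.u.

The two most frequent reciprocal classes, + dw fl and e + +, are the parental types, so the F1 was + dw fl / e + +.
The two rarest classes, + dw + and e + fl, are the double crossovers. Comparing them with the parentals, only the fl allele has switched, so fl is the middle locus and the order is e – fl – dw.
Crossovers in the e–fl interval produce the single-crossover classes e dw fl and + + + (46 + 42 = 88) plus the double crossovers (3).
RF(e–fl) = (88 + 3) / 1114 = 91/1114 = 0.0817 → 8.2 m.u.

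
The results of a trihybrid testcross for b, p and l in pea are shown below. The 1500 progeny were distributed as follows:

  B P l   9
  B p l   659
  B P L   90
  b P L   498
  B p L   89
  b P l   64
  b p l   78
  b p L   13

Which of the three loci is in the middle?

p

The two most frequent reciprocal classes, B p l and b P L, are the parental types, so the F1 was B p l / b P L.
The two rarest classes, B P l and b p L, are the double crossovers. Comparing them with the parentals, only the p allele has switched, so p is the middle locus and the order is b – p – l.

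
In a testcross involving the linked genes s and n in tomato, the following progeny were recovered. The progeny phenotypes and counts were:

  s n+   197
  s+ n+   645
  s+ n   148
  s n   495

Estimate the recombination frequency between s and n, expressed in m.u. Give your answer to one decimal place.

23.2 m.u.

The two most frequent classes, s+ n+ (645) and s n (495), are the parental types, so the F1 was s+ n+ / s n.
The recombinant classes are s+ n and s n+: 148 + 197 = 345.
Recombination frequency = 345/1485 = 0.2323 ≈ 23.2%, i.e. 23.2 m.u.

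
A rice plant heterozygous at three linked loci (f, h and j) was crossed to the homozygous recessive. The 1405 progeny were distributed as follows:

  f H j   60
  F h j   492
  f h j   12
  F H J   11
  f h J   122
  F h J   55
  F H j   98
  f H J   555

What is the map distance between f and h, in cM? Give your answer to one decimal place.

17.3 cM

The two most frequent reciprocal classes, F h j and f H J, are the parental types, so the F1 was F h j / f H J.
The two rarest classes, f h j and F H J, are the double crossovers. Comparing them with the parentals, only the f allele has switched, so f is the middle locus and the order is h – f – j.
Crossovers in the h–f interval produce the single-crossover classes F H j and f h J (98 + 122 = 220) plus the double crossovers (23).
RF(h–f) = (220 + 23) / 1405 = 243/1405 = 0.1730 → 17.3 cM.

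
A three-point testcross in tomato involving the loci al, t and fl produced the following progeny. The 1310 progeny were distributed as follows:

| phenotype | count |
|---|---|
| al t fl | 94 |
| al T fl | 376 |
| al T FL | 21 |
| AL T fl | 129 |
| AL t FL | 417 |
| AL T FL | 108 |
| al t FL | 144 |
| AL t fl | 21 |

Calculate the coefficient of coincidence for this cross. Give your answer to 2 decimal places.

0.72

The two most frequent reciprocal classes, al T fl and AL t FL, are the parental types, so the F1 was al T fl / AL t FL.
The two rarest classes, al T FL and AL t fl, are the double crossovers. Comparing them with the parentals, only the fl allele has switched, so fl is the middle locus and the order is t – fl – al.
t–fl: (202 + 42)/1310 = 0.1863; fl–al: (273 + 42)/1310 = 0.2405.
Expected DCO frequency = 0.1863 × 0.2405 ≈ 0.04481; observed = 42/1310 ≈ 0.03206.
Coefficient of coincidence = 0.03206/0.04481 ≈ 0.72.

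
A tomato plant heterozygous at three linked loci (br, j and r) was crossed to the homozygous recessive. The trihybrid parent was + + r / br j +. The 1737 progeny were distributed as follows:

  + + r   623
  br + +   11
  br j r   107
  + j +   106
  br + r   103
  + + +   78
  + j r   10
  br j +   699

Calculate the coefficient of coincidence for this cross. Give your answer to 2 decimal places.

The two rarest classes, + j r and br + +, are the double crossovers. Comparing them with the parentals, only the j allele has switched, so j is the middle locus and the order is br – j – r.
br–j: (209 + 21)/1737 = 0.1324; j–r: (185 + 21)/1737 = 0.1186.
Expected DCO frequency = 0.1324 × 0.1186 ≈ 0.01570; observed = 21/1737 ≈ 0.01209.
Coefficient of coincidence = 0.01209/0.01570 ≈ 0.77.

0.77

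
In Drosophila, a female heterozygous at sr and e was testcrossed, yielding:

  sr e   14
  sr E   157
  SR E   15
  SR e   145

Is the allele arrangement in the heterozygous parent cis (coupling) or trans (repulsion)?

trans

The two most frequent classes are SR e (145) and sr E (157); these are the parental (non-recombinant) types.
So the F1 carried SR e on one chromosome and sr E on the other — the recessive alleles are on opposite chromosomes (trans / repulsion).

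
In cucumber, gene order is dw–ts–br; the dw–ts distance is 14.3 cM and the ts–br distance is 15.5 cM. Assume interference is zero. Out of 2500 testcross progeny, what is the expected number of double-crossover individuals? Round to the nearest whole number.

Map distances give recombination frequencies of 0.143 and 0.155 for the two intervals.
With no interference, expected double-crossover frequency = 0.143 × 0.155 = 0.02217.
Expected number = 0.02217 × 2500 = 55.41 ≈ 55.

55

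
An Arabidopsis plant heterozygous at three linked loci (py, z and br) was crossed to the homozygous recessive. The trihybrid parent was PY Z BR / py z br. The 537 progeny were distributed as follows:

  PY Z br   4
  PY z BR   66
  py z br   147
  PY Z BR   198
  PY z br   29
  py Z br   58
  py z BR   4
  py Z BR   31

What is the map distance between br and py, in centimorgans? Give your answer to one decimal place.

12.7 centimorgans

The two rarest classes, PY Z br and py z BR, are the double crossovers. Comparing them with the parentals, only the br allele has switched, so br is the middle locus and the order is py – br – z.
Crossovers in the py–br interval produce the single-crossover classes py Z BR and PY z br (31 + 29 = 60) plus the double crossovers (8).
RF(py–br) = (60 + 8) / 537 = 68/537 = 0.1266 → 12.7 centimorgans.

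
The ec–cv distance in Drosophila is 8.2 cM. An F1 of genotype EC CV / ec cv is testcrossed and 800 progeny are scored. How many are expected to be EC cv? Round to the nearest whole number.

A map distance of 8.2 cM corresponds to a recombination frequency of 0.082.
The F1 is EC CV / ec cv, so EC cv is a recombinant gamete class with expected frequency r/2 = 0.082/2 = 0.0410.
Expected number = 0.0410 × 800 = 32.80 ≈ 33.

33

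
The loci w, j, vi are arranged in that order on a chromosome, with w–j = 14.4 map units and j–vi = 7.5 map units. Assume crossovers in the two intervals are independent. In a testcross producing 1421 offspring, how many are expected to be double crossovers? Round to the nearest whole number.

Map distances give recombination frequencies of 0.144 and 0.075 for the two intervals.
With no interference, expected double-crossover frequency = 0.144 × 0.075 = 0.01080.
Expected number = 0.01080 × 1421 = 15.35 ≈ 15.

15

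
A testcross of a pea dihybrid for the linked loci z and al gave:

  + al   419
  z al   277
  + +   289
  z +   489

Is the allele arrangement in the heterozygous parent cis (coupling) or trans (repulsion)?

The two most frequent classes are + al (419) and z + (489); these are the parental (non-recombinant) types.
So the F1 carried + al on one chromosome and z + on the other — the recessive alleles are on opposite chromosomes (trans / repulsion).

trans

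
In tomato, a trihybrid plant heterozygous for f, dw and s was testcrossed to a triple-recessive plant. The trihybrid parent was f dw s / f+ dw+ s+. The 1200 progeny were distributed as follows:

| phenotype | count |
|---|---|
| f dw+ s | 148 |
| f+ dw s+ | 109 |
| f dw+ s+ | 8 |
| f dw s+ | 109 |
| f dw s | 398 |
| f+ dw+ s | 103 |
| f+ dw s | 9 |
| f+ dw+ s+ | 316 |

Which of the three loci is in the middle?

The two rarest classes, f+ dw s and f dw+ s+, are the double crossovers. Comparing them with the parentals, only the f allele has switched, so f is the middle locus and the order is dw – f – s.

f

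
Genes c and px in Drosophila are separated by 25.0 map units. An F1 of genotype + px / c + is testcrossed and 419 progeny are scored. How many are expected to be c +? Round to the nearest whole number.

157

A map distance of 25.0 map units corresponds to a recombination frequency of 0.250.
The F1 is + px / c +, so c + is a parental gamete class with expected frequency (1 − r)/2 = 0.750/2 = 0.3750.
Expected number = 0.3750 × 419 = 157.12 ≈ 157.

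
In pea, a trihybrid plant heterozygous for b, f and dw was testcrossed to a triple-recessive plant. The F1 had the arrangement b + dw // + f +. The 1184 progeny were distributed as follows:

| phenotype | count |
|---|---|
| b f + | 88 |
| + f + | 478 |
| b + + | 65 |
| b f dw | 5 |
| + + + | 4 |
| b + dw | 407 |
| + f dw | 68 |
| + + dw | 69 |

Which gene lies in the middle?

f

The two rarest classes, b f dw and + + +, are the double crossovers. Comparing them with the parentals, only the f allele has switched, so f is the middle locus and the order is dw – f – b.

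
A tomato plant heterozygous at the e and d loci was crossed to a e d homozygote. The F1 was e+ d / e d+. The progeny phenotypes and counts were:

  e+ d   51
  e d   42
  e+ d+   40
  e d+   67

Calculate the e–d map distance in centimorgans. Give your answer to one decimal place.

41.0 centimorgans

The recombinant classes are e+ d+ and e d: 40 + 42 = 82.
Recombination frequency = 82/200 = 0.4100 ≈ 41.0%, i.e. 41.0 centimorgans.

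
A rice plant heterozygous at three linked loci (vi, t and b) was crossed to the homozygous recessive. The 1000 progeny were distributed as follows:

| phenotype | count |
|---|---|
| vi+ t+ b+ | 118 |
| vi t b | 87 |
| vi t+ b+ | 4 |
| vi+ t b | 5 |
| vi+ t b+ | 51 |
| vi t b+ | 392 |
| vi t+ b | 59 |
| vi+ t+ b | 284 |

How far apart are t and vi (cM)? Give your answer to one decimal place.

The two most frequent reciprocal classes, vi t b+ and vi+ t+ b, are the parental types, so the F1 was vi t b+ / vi+ t+ b.
The two rarest classes, vi t+ b+ and vi+ t b, are the double crossovers. Comparing them with the parentals, only the t allele has switched, so t is the middle locus and the order is vi – t – b.
Crossovers in the vi–t interval produce the single-crossover classes vi+ t b+ and vi t+ b (51 + 59 = 110) plus the double crossovers (9).
RF(vi–t) = (110 + 9) / 1000 = 119/1000 = 0.1190 → 11.9 cM.

11.9 cM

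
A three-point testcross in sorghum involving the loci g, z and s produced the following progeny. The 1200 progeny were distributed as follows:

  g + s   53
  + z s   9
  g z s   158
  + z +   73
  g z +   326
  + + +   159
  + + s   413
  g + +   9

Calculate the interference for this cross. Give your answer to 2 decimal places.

0.55

The two most frequent reciprocal classes, g z + and + + s, are the parental types, so the F1 was g z + / + + s.
The two rarest classes, g + + and + z s, are the double crossovers. Comparing them with the parentals, only the z allele has switched, so z is the middle locus and the order is s – z – g.
s–z: (317 + 18)/1200 = 0.2792; z–g: (126 + 18)/1200 = 0.1200.
Expected DCO frequency = 0.2792 × 0.1200 ≈ 0.03350; observed = 18/1200 ≈ 0.01500.
Coefficient of coincidence = 0.01500/0.03350 ≈ 0.45; interference = 1 − 0.45 = 0.55.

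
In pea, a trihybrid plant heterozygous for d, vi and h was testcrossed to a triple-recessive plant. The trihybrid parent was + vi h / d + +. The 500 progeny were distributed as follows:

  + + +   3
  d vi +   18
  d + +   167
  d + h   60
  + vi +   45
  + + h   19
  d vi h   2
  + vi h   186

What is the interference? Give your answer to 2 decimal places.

The two rarest classes, d vi h and + + +, are the double crossovers. Comparing them with the parentals, only the d allele has switched, so d is the middle locus and the order is vi – d – h.
vi–d: (37 + 5)/500 = 0.0840; d–h: (105 + 5)/500 = 0.2200.
Expected DCO frequency = 0.0840 × 0.2200 ≈ 0.01848; observed = 5/500 ≈ 0.01000.
Coefficient of coincidence = 0.01000/0.01848 ≈ 0.54; interference = 1 − 0.54 = 0.46.

0.46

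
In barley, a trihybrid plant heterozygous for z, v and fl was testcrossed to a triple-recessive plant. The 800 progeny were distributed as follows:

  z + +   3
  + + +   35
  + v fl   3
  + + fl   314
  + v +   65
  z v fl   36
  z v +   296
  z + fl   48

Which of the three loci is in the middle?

The two most frequent reciprocal classes, + + fl and z v +, are the parental types, so the F1 was + + fl / z v +.
The two rarest classes, + v fl and z + +, are the double crossovers. Comparing them with the parentals, only the v allele has switched, so v is the middle locus and the order is z – v – fl.

v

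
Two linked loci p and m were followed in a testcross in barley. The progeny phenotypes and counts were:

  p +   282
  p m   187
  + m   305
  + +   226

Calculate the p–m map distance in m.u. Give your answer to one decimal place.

41.3 m.u.

The two most frequent classes, + m (305) and p + (282), are the parental types, so the F1 was + m / p +.
The recombinant classes are + + and p m: 226 + 187 = 413.
Recombination frequency = 413/1000 = 0.4130 ≈ 41.3%, i.e. 41.3 m.u.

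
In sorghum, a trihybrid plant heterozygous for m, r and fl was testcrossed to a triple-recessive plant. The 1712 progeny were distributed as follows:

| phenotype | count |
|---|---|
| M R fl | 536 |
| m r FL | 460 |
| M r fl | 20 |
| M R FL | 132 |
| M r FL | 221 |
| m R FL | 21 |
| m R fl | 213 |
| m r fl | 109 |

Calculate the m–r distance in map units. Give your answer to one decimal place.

27.7 map units

The two most frequent reciprocal classes, m r FL and M R fl, are the parental types, so the F1 was m r FL / M R fl.
The two rarest classes, m R FL and M r fl, are the double crossovers. Comparing them with the parentals, only the r allele has switched, so r is the middle locus and the order is fl – r – m.
Crossovers in the r–m interval produce the single-crossover classes M r FL and m R fl (221 + 213 = 434) plus the double crossovers (41).
RF(r–m) = (434 + 41) / 1712 = 475/1712 = 0.2775 → 27.7 map units.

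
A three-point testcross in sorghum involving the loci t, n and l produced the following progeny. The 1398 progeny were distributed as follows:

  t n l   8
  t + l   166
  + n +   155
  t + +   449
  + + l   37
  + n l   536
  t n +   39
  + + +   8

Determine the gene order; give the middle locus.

The two most frequent reciprocal classes, + n l and t + +, are the parental types, so the F1 was + n l / t + +.
The two rarest classes, t n l and + + +, are the double crossovers. Comparing them with the parentals, only the t allele has switched, so t is the middle locus and the order is l – t – n.

t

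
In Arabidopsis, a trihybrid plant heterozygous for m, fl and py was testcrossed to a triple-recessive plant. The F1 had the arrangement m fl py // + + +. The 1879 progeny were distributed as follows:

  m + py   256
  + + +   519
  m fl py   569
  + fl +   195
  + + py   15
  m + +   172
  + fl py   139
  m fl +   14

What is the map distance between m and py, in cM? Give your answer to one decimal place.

The two rarest classes, m fl + and + + py, are the double crossovers. Comparing them with the parentals, only the py allele has switched, so py is the middle locus and the order is m – py – fl.
Crossovers in the m–py interval produce the single-crossover classes + fl py and m + + (139 + 172 = 311) plus the double crossovers (29).
RF(m–py) = (311 + 29) / 1879 = 340/1879 = 0.1809 → 18.1 cM.

18.1 cM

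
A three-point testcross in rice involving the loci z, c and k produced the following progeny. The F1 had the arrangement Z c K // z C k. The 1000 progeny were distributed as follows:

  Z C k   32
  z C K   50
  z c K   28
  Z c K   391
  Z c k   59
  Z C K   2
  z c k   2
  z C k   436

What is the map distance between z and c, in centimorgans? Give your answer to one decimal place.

The two rarest classes, Z C K and z c k, are the double crossovers. Comparing them with the parentals, only the c allele has switched, so c is the middle locus and the order is z – c – k.
Crossovers in the z–c interval produce the single-crossover classes z c K and Z C k (28 + 32 = 60) plus the double crossovers (4).
RF(z–c) = (60 + 4) / 1000 = 64/1000 = 0.0640 → 6.4 centimorgans.

6.4 centimorgans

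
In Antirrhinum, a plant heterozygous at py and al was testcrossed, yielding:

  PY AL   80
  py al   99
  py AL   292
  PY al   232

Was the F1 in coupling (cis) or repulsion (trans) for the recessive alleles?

trans

The two most frequent classes are PY al (232) and py AL (292); these are the parental (non-recombinant) types.
So the F1 carried PY al on one chromosome and py AL on the other — the recessive alleles are on opposite chromosomes (trans / repulsion).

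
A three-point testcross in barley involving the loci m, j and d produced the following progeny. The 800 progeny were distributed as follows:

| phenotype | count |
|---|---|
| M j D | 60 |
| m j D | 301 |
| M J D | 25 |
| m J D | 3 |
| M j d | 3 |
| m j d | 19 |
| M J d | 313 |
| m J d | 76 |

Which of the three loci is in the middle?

The two most frequent reciprocal classes, M J d and m j D, are the parental types, so the F1 was M J d / m j D.
The two rarest classes, M j d and m J D, are the double crossovers. Comparing them with the parentals, only the j allele has switched, so j is the middle locus and the order is d – j – m.

j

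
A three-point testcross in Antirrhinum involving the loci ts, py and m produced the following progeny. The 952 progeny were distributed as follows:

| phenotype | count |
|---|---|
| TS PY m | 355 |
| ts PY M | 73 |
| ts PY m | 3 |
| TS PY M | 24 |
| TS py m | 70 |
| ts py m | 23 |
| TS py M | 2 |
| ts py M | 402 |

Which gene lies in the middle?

ts

The two most frequent reciprocal classes, TS PY m and ts py M, are the parental types, so the F1 was TS PY m / ts py M.
The two rarest classes, ts PY m and TS py M, are the double crossovers. Comparing them with the parentals, only the ts allele has switched, so ts is the middle locus and the order is py – ts – m.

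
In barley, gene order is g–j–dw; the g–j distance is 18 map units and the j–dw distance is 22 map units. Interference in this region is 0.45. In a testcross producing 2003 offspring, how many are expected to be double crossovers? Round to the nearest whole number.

Map distances give recombination frequencies of 0.180 and 0.220 for the two intervals.
With interference 0.45 (so coincidence = 0.55), expected double-crossover frequency = 0.180 × 0.220 × 0.55 = 0.02178.
Expected number = 0.02178 × 2003 = 43.63 ≈ 44.

44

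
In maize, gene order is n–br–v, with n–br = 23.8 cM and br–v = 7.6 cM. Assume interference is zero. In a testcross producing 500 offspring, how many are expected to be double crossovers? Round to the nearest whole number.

Map distances give recombination frequencies of 0.238 and 0.076 for the two intervals.
With no interference, expected double-crossover frequency = 0.238 × 0.076 = 0.01809.
Expected number = 0.01809 × 500 = 9.04 ≈ 9.

9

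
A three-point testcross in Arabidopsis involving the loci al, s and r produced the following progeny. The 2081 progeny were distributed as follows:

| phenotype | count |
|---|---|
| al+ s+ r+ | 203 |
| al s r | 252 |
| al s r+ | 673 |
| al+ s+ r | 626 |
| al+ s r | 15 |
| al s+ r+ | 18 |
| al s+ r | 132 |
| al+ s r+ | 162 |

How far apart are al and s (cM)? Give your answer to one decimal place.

The two most frequent reciprocal classes, al s r+ and al+ s+ r, are the parental types, so the F1 was al s r+ / al+ s+ r.
The two rarest classes, al s+ r+ and al+ s r, are the double crossovers. Comparing them with the parentals, only the s allele has switched, so s is the middle locus and the order is r – s – al.
Crossovers in the s–al interval produce the single-crossover classes al+ s r+ and al s+ r (162 + 132 = 294) plus the double crossovers (33).
RF(s–al) = (294 + 33) / 2081 = 327/2081 = 0.1571 → 15.7 cM.

15.7 cM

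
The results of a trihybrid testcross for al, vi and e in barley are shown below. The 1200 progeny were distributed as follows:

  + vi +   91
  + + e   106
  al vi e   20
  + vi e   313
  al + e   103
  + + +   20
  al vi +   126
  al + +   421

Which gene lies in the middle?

The two most frequent reciprocal classes, al + + and + vi e, are the parental types, so the F1 was al + + / + vi e.
The two rarest classes, + + + and al vi e, are the double crossovers. Comparing them with the parentals, only the al allele has switched, so al is the middle locus and the order is e – al – vi.

al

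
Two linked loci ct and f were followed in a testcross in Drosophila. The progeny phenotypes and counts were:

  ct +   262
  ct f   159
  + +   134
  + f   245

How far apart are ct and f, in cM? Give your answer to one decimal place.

36.6 cM

The two most frequent classes, + f (245) and ct + (262), are the parental types, so the F1 was + f / ct +.
The recombinant classes are + + and ct f: 134 + 159 = 293.
Recombination frequency = 293/800 = 0.3663 ≈ 36.6%, i.e. 36.6 cM.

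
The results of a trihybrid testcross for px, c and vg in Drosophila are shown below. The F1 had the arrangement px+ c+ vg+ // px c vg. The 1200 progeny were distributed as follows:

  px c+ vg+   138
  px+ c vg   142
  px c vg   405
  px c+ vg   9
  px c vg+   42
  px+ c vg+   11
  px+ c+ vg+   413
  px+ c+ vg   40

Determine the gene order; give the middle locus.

The two rarest classes, px+ c vg+ and px c+ vg, are the double crossovers. Comparing them with the parentals, only the c allele has switched, so c is the middle locus and the order is px – c – vg.

c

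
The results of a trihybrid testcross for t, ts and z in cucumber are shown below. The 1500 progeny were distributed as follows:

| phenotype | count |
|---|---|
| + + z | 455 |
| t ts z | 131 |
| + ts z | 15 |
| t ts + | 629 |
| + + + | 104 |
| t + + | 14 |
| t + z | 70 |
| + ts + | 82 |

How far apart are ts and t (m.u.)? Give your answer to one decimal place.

The two most frequent reciprocal classes, t ts + and + + z, are the parental types, so the F1 was t ts + / + + z.
The two rarest classes, t + + and + ts z, are the double crossovers. Comparing them with the parentals, only the ts allele has switched, so ts is the middle locus and the order is z – ts – t.
Crossovers in the ts–t interval produce the single-crossover classes + ts + and t + z (82 + 70 = 152) plus the double crossovers (29).
RF(ts–t) = (152 + 29) / 1500 = 181/1500 = 0.1207 → 12.1 m.u.

12.1 m.u.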